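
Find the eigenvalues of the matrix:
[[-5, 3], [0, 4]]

Characteristic equation: det(A - λI) = 0
λ² - (trace)λ + (det) = 0
trace = -5 + 4 = -1, det = (-5)(4) - (3)(0) = -20
λ² - (-1)λ + (-20) = 0
λ = (-1 ± √((-1)² - 4·(-20))) / 2 = (-1 ± √81) / 2
Solving: λ = -5, 4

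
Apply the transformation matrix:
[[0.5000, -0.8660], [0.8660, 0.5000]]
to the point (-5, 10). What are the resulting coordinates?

Matrix multiplication:
[[0.5000, -0.8660], [0.8660, 0.5000]] × [-5, 10]ᵀ
= [(0.5000)(-5) + (-0.8660)(10), (0.8660)(-5) + (0.5000)(10)]ᵀ
= [-11.1600, 0.6700]ᵀ
Result: (-11.1600, 0.6700)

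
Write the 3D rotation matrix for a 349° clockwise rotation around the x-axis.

Rotation matrix for clockwise 349° around x-axis:
A clockwise rotation by 349° is a counterclockwise rotation by -349°.
cos(-349°) = 0.9816, sin(-349°) = 0.1908
Result: [[1, 0, 0], [0, 0.9816, -0.1908], [0, 0.1908, 0.9816]]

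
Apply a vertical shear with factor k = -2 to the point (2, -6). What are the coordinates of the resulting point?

Shear matrix for vertical shear with factor k = -2:
[[1, 0], [-2, 1]]
Result: (2, -6) → (2, -10)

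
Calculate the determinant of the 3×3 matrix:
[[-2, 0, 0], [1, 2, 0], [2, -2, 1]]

Expansion along first row:
det = -2·det([[2,0],[-2,1]]) - 0·det([[1,0],[2,1]]) + 0·det([[1,2],[2,-2]])
    = -2·(2·1 - 0·-2) - 0·(1·1 - 0·2) + 0·(1·-2 - 2·2)
    = -2·2 - 0·1 + 0·-6
    = -4 + 0 + 0 = -4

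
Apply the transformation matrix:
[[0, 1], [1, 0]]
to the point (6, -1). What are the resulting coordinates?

Matrix multiplication:
[[0, 1], [1, 0]] × [6, -1]ᵀ
= [(0)(6) + (1)(-1), (1)(6) + (0)(-1)]ᵀ
= [-1, 6]ᵀ
Result: (-1, 6)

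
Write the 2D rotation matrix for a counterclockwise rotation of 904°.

Rotation matrix formula: [[cos θ, -sin θ], [sin θ, cos θ]]
For θ = 904°:
cos(904°) = -0.9976
sin(904°) = -0.0698
Result: [[-0.9976, 0.0698], [-0.0698, -0.9976]]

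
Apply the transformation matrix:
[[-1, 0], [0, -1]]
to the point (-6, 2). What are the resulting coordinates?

Matrix multiplication:
[[-1, 0], [0, -1]] × [-6, 2]ᵀ
= [(-1)(-6) + (0)(2), (0)(-6) + (-1)(2)]ᵀ
= [6, -2]ᵀ
Result: (6, -2)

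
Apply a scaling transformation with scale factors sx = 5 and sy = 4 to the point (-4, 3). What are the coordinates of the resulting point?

Scaling matrix:
[[5, 0], [0, 4]]
Result: (-4 × 5, 3 × 4) = (-20, 12)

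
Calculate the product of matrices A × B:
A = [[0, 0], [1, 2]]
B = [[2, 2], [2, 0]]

Matrix multiplication:
C[0][0] = 0×2 + 0×2 = 0
C[0][1] = 0×2 + 0×0 = 0
C[1][0] = 1×2 + 2×2 = 6
C[1][1] = 1×2 + 2×0 = 2
Result: [[0, 0], [6, 2]]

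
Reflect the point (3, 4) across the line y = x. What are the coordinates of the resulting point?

Reflection across line y = x: (3, 4) → (4, 3)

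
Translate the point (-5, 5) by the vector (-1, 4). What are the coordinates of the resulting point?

Translation by (-1, 4) (homogeneous matrix [[1, 0, -1], [0, 1, 4], [0, 0, 1]]):
x' = -5 + -1 = -6
y' = 5 + 4 = 9
Result: (-6, 9)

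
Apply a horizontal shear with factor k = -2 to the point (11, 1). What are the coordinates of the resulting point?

Shear matrix for horizontal shear with factor k = -2:
[[1, -2], [0, 1]]
Result: (11, 1) → (9, 1)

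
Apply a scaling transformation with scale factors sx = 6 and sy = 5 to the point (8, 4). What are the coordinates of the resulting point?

Scaling matrix:
[[6, 0], [0, 5]]
Result: (8 × 6, 4 × 5) = (48, 20)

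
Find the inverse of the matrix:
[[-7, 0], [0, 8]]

For [[a,b],[c,d]], inverse = (1/det)·[[d,-b],[-c,a]]
det = (-7)(8) - (0)(0) = -56 - 0 = -56
Inverse = (1/-56)·[[8, 0], [0, -7]]
= [[-1/7, 0], [0, 1/8]]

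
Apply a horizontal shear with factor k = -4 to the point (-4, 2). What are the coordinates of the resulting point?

Shear matrix for horizontal shear with factor k = -4:
[[1, -4], [0, 1]]
Result: (-4, 2) → (-12, 2)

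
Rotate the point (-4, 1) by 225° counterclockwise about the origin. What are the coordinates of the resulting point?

Rotation matrix for 225°: [[cos 225°, -sin 225°], [sin 225°, cos 225°]] ≈ [[-0.707107, 0.707107], [-0.707107, -0.707107]]
[[-0.707107, 0.707107], [-0.707107, -0.707107]] × [-4, 1]ᵀ ≈ [3.5355, 2.1213]ᵀ
Result: (3.5355, 2.1213)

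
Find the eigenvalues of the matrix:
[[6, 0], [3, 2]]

Characteristic equation: det(A - λI) = 0
λ² - (trace)λ + (det) = 0
trace = 6 + 2 = 8, det = (6)(2) - (0)(3) = 12
λ² - (8)λ + (12) = 0
λ = (8 ± √((8)² - 4·(12))) / 2 = (8 ± √16) / 2
Solving: λ = 2, 6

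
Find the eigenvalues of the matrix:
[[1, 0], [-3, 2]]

Characteristic equation: det(A - λI) = 0
λ² - (trace)λ + (det) = 0
trace = 1 + 2 = 3, det = (1)(2) - (0)(-3) = 2
λ² - (3)λ + (2) = 0
λ = (3 ± √((3)² - 4·(2))) / 2 = (3 ± √1) / 2
Solving: λ = 1, 2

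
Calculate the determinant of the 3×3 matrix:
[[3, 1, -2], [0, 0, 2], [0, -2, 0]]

Expansion along first row:
det = 3·det([[0,2],[-2,0]]) - 1·det([[0,2],[0,0]]) + -2·det([[0,0],[0,-2]])
    = 3·(0·0 - 2·-2) - 1·(0·0 - 2·0) + -2·(0·-2 - 0·0)
    = 3·4 - 1·0 + -2·0
    = 12 + 0 + 0 = 12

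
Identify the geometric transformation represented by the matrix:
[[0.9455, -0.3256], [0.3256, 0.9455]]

This matrix represents: rotation by 19° counterclockwise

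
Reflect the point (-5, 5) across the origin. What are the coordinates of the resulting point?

Reflection across origin: (-5, 5) → (5, -5)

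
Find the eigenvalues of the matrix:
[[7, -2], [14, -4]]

Characteristic equation: det(A - λI) = 0
λ² - (trace)λ + (det) = 0
trace = 7 + -4 = 3, det = (7)(-4) - (-2)(14) = 0
λ² - (3)λ + (0) = 0
λ = (3 ± √((3)² - 4·(0))) / 2 = (3 ± √9) / 2
Solving: λ = 0, 3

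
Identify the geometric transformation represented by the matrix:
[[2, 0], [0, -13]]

This matrix represents: non-uniform scaling by sx = 2, sy = -13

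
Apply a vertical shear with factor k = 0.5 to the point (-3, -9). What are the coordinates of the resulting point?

Shear matrix for vertical shear with factor k = 0.5:
[[1, 0], [0.50, 1]]
Result: (-3, -9) → (-3, -10.5)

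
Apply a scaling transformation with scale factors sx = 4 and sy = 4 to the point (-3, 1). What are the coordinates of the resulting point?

Scaling matrix:
[[4, 0], [0, 4]]
Result: (-3 × 4, 1 × 4) = (-12, 4)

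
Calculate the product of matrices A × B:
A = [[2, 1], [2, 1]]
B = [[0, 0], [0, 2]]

Matrix multiplication:
C[0][0] = 2×0 + 1×0 = 0
C[0][1] = 2×0 + 1×2 = 2
C[1][0] = 2×0 + 1×0 = 0
C[1][1] = 2×0 + 1×2 = 2
Result: [[0, 2], [0, 2]]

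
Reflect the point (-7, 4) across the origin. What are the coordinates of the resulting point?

Reflection across origin: (-7, 4) → (7, -4)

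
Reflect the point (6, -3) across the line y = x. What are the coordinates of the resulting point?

Reflection across line y = x: (6, -3) → (-3, 6)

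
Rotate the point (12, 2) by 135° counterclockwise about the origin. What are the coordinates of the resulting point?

Rotation matrix for 135°: [[cos 135°, -sin 135°], [sin 135°, cos 135°]] ≈ [[-0.707107, -0.707107], [0.707107, -0.707107]]
[[-0.707107, -0.707107], [0.707107, -0.707107]] × [12, 2]ᵀ ≈ [-9.8995, 7.0711]ᵀ
Result: (-9.8995, 7.0711)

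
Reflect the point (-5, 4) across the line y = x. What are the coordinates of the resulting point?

Reflection across line y = x: (-5, 4) → (4, -5)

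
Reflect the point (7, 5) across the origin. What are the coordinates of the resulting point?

Reflection across origin: (7, 5) → (-7, -5)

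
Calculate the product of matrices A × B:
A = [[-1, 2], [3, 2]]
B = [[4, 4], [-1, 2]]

Matrix multiplication:
C[0][0] = -1×4 + 2×-1 = -6
C[0][1] = -1×4 + 2×2 = 0
C[1][0] = 3×4 + 2×-1 = 10
C[1][1] = 3×4 + 2×2 = 16
Result: [[-6, 0], [10, 16]]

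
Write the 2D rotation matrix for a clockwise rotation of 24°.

Rotation matrix formula: [[cos θ, -sin θ], [sin θ, cos θ]]
A clockwise rotation by 24° is equivalent to a counterclockwise rotation by -24°.
For θ = -24°:
cos(-24°) = 0.9135
sin(-24°) = -0.4067
Result: [[0.9135, 0.4067], [-0.4067, 0.9135]]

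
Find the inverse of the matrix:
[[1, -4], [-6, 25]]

For [[a,b],[c,d]], inverse = (1/det)·[[d,-b],[-c,a]]
det = (1)(25) - (-4)(-6) = 25 - 24 = 1
Inverse = [[25, 4], [6, 1]]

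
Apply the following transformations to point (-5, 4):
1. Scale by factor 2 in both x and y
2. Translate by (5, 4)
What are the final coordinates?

Step 1: Scale (-5, 4) by 2 → (-10, 8)
Step 2: Translate by (5, 4) → (-5, 12)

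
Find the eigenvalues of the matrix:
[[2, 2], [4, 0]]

Characteristic equation: det(A - λI) = 0
λ² - (trace)λ + (det) = 0
trace = 2 + 0 = 2, det = (2)(0) - (2)(4) = -8
λ² - (2)λ + (-8) = 0
λ = (2 ± √((2)² - 4·(-8))) / 2 = (2 ± √36) / 2
Solving: λ = -2, 4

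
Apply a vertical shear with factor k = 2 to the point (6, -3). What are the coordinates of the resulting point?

Shear matrix for vertical shear with factor k = 2:
[[1, 0], [2, 1]]
Result: (6, -3) → (6, 9)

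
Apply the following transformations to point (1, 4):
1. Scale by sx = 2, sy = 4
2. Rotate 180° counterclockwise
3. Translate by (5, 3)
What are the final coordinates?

Step 1: Scale → (2, 16)
Step 2: Rotate 180° → (-2, -16)
Step 3: Translate → (3, -13)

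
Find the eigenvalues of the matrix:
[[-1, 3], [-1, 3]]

Characteristic equation: det(A - λI) = 0
λ² - (trace)λ + (det) = 0
trace = -1 + 3 = 2, det = (-1)(3) - (3)(-1) = 0
λ² - (2)λ + (0) = 0
λ = (2 ± √((2)² - 4·(0))) / 2 = (2 ± √4) / 2
Solving: λ = 0, 2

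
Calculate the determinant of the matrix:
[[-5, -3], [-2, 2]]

For a 2×2 matrix [[a, b], [c, d]], det = ad - bc
det = (-5)(2) - (-3)(-2) = -10 - 6 = -16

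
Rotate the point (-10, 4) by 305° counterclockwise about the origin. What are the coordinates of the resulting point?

Rotation matrix for 305°: [[cos 305°, -sin 305°], [sin 305°, cos 305°]] ≈ [[0.573576, 0.819152], [-0.819152, 0.573576]]
[[0.573576, 0.819152], [-0.819152, 0.573576]] × [-10, 4]ᵀ ≈ [-2.4592, 10.4858]ᵀ
Result: (-2.4592, 10.4858)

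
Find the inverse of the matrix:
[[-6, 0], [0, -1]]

For [[a,b],[c,d]], inverse = (1/det)·[[d,-b],[-c,a]]
det = (-6)(-1) - (0)(0) = 6 - 0 = 6
Inverse = (1/6)·[[-1, 0], [0, -6]]
= [[-1/6, 0], [0, -1]]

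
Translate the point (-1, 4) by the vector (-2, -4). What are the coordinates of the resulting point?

Translation by (-2, -4) (homogeneous matrix [[1, 0, -2], [0, 1, -4], [0, 0, 1]]):
x' = -1 + -2 = -3
y' = 4 + -4 = 0
Result: (-3, 0)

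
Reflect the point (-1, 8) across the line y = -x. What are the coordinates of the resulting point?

Reflection across line y = -x: (-1, 8) → (-8, 1)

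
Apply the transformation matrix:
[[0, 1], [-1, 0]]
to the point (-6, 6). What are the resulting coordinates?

Matrix multiplication:
[[0, 1], [-1, 0]] × [-6, 6]ᵀ
= [(0)(-6) + (1)(6), (-1)(-6) + (0)(6)]ᵀ
= [6, 6]ᵀ
Result: (6, 6)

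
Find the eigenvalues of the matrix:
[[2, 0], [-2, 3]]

Characteristic equation: det(A - λI) = 0
λ² - (trace)λ + (det) = 0
trace = 2 + 3 = 5, det = (2)(3) - (0)(-2) = 6
λ² - (5)λ + (6) = 0
λ = (5 ± √((5)² - 4·(6))) / 2 = (5 ± √1) / 2
Solving: λ = 2, 3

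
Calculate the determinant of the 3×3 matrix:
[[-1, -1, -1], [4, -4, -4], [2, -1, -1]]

Expansion along first row:
det = -1·det([[-4,-4],[-1,-1]]) - -1·det([[4,-4],[2,-1]]) + -1·det([[4,-4],[2,-1]])
    = -1·(-4·-1 - -4·-1) - -1·(4·-1 - -4·2) + -1·(4·-1 - -4·2)
    = -1·0 - -1·4 + -1·4
    = 0 + 4 + -4 = 0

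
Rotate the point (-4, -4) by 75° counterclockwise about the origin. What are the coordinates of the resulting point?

Rotation matrix for 75°: [[cos 75°, -sin 75°], [sin 75°, cos 75°]] ≈ [[0.258819, -0.965926], [0.965926, 0.258819]]
[[0.258819, -0.965926], [0.965926, 0.258819]] × [-4, -4]ᵀ ≈ [2.8284, -4.8990]ᵀ
Result: (2.8284, -4.8990)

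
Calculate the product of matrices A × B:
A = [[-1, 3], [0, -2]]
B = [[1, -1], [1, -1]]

Matrix multiplication:
C[0][0] = -1×1 + 3×1 = 2
C[0][1] = -1×-1 + 3×-1 = -2
C[1][0] = 0×1 + -2×1 = -2
C[1][1] = 0×-1 + -2×-1 = 2
Result: [[2, -2], [-2, 2]]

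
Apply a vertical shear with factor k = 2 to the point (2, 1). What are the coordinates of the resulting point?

Shear matrix for vertical shear with factor k = 2:
[[1, 0], [2, 1]]
Result: (2, 1) → (2, 5)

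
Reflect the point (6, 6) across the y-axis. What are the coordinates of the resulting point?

Reflection across y-axis: (6, 6) → (-6, 6)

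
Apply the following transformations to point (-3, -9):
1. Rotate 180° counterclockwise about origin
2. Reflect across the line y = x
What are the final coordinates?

Step 1: Rotate 180° → (3, 9)
Step 2: Reflect across line y = x → (9, 3)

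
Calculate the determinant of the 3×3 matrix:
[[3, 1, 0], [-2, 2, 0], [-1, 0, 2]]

Expansion along first row:
det = 3·det([[2,0],[0,2]]) - 1·det([[-2,0],[-1,2]]) + 0·det([[-2,2],[-1,0]])
    = 3·(2·2 - 0·0) - 1·(-2·2 - 0·-1) + 0·(-2·0 - 2·-1)
    = 3·4 - 1·-4 + 0·2
    = 12 + 4 + 0 = 16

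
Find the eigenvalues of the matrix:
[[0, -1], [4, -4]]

Characteristic equation: det(A - λI) = 0
λ² - (trace)λ + (det) = 0
trace = 0 + -4 = -4, det = (0)(-4) - (-1)(4) = 4
λ² - (-4)λ + (4) = 0
λ = (-4 ± √((-4)² - 4·(4))) / 2 = (-4 ± √0) / 2
Solving: λ = -2, -2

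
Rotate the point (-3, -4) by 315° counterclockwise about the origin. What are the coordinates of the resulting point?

Rotation matrix for 315°: [[cos 315°, -sin 315°], [sin 315°, cos 315°]] ≈ [[0.707107, 0.707107], [-0.707107, 0.707107]]
[[0.707107, 0.707107], [-0.707107, 0.707107]] × [-3, -4]ᵀ ≈ [-4.9497, -0.7071]ᵀ
Result: (-4.9497, -0.7071)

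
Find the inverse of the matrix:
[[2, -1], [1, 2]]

For [[a,b],[c,d]], inverse = (1/det)·[[d,-b],[-c,a]]
det = (2)(2) - (-1)(1) = 4 - -1 = 5
Inverse = (1/5)·[[2, 1], [-1, 2]]
= [[2/5, 1/5], [-1/5, 2/5]]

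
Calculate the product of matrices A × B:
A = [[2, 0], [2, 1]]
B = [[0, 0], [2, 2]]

Matrix multiplication:
C[0][0] = 2×0 + 0×2 = 0
C[0][1] = 2×0 + 0×2 = 0
C[1][0] = 2×0 + 1×2 = 2
C[1][1] = 2×0 + 1×2 = 2
Result: [[0, 0], [2, 2]]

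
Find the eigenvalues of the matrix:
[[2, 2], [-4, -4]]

Characteristic equation: det(A - λI) = 0
λ² - (trace)λ + (det) = 0
trace = 2 + -4 = -2, det = (2)(-4) - (2)(-4) = 0
λ² - (-2)λ + (0) = 0
λ = (-2 ± √((-2)² - 4·(0))) / 2 = (-2 ± √4) / 2
Solving: λ = -2, 0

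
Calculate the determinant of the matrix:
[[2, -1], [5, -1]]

For a 2×2 matrix [[a, b], [c, d]], det = ad - bc
det = (2)(-1) - (-1)(5) = -2 - -5 = 3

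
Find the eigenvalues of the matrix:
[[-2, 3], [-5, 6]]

Characteristic equation: det(A - λI) = 0
λ² - (trace)λ + (det) = 0
trace = -2 + 6 = 4, det = (-2)(6) - (3)(-5) = 3
λ² - (4)λ + (3) = 0
λ = (4 ± √((4)² - 4·(3))) / 2 = (4 ± √4) / 2
Solving: λ = 1, 3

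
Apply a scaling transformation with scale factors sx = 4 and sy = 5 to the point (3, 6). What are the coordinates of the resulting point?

Scaling matrix:
[[4, 0], [0, 5]]
Result: (3 × 4, 6 × 5) = (12, 30)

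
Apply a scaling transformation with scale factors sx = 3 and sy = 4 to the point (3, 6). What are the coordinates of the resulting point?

Scaling matrix:
[[3, 0], [0, 4]]
Result: (3 × 3, 6 × 4) = (9, 24)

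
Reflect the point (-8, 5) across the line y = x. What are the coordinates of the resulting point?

Reflection across line y = x: (-8, 5) → (5, -8)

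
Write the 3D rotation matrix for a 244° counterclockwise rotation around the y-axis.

Rotation matrix for counterclockwise 244° around y-axis:
cos(244°) = -0.4384, sin(244°) = -0.8988
Result: [[-0.4384, 0, -0.8988], [0, 1, 0], [0.8988, 0, -0.4384]]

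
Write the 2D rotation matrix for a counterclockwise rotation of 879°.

Rotation matrix formula: [[cos θ, -sin θ], [sin θ, cos θ]]
For θ = 879°:
cos(879°) = -0.9336
sin(879°) = 0.3584
Result: [[-0.9336, -0.3584], [0.3584, -0.9336]]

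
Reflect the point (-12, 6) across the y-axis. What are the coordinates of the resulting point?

Reflection across y-axis: (-12, 6) → (12, 6)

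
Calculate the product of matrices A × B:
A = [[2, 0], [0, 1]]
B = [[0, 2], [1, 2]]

Matrix multiplication:
C[0][0] = 2×0 + 0×1 = 0
C[0][1] = 2×2 + 0×2 = 4
C[1][0] = 0×0 + 1×1 = 1
C[1][1] = 0×2 + 1×2 = 2
Result: [[0, 4], [1, 2]]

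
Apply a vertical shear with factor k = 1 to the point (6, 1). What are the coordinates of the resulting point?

Shear matrix for vertical shear with factor k = 1:
[[1, 0], [1, 1]]
Result: (6, 1) → (6, 7)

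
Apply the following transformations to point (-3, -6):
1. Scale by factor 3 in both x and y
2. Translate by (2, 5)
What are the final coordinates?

Step 1: Scale (-3, -6) by 3 → (-9, -18)
Step 2: Translate by (2, 5) → (-7, -13)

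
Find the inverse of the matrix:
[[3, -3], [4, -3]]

For [[a,b],[c,d]], inverse = (1/det)·[[d,-b],[-c,a]]
det = (3)(-3) - (-3)(4) = -9 - -12 = 3
Inverse = (1/3)·[[-3, 3], [-4, 3]]
= [[-1, 1], [-4/3, 1]]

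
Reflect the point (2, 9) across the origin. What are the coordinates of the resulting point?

Reflection across origin: (2, 9) → (-2, -9)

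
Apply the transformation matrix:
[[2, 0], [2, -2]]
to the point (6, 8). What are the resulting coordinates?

Matrix multiplication:
[[2, 0], [2, -2]] × [6, 8]ᵀ
= [(2)(6) + (0)(8), (2)(6) + (-2)(8)]ᵀ
= [12, -4]ᵀ
Result: (12, -4)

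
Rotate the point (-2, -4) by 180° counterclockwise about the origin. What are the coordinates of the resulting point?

Rotation matrix for 180°: [[cos 180°, -sin 180°], [sin 180°, cos 180°]] = [[-1, 0], [0, -1]]
[[-1, 0], [0, -1]] × [-2, -4]ᵀ = [2, 4]ᵀ
Result: (2, 4)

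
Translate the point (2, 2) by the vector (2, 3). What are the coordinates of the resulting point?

Translation by (2, 3) (homogeneous matrix [[1, 0, 2], [0, 1, 3], [0, 0, 1]]):
x' = 2 + 2 = 4
y' = 2 + 3 = 5
Result: (4, 5)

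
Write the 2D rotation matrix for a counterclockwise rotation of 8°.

Rotation matrix formula: [[cos θ, -sin θ], [sin θ, cos θ]]
For θ = 8°:
cos(8°) = 0.9903
sin(8°) = 0.1392
Result: [[0.9903, -0.1392], [0.1392, 0.9903]]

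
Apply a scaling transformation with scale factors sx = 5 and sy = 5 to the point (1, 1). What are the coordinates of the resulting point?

Scaling matrix:
[[5, 0], [0, 5]]
Result: (1 × 5, 1 × 5) = (5, 5)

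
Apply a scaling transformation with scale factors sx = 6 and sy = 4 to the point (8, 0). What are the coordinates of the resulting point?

Scaling matrix:
[[6, 0], [0, 4]]
Result: (8 × 6, 0 × 4) = (48, 0)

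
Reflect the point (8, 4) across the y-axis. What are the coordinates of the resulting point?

Reflection across y-axis: (8, 4) → (-8, 4)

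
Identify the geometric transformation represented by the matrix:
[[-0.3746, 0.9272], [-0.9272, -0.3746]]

This matrix represents: rotation by 248° counterclockwise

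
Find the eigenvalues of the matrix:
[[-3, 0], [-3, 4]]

Characteristic equation: det(A - λI) = 0
λ² - (trace)λ + (det) = 0
trace = -3 + 4 = 1, det = (-3)(4) - (0)(-3) = -12
λ² - (1)λ + (-12) = 0
λ = (1 ± √((1)² - 4·(-12))) / 2 = (1 ± √49) / 2
Solving: λ = -3, 4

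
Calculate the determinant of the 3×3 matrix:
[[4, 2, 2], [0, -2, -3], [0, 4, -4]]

Expansion along first row:
det = 4·det([[-2,-3],[4,-4]]) - 2·det([[0,-3],[0,-4]]) + 2·det([[0,-2],[0,4]])
    = 4·(-2·-4 - -3·4) - 2·(0·-4 - -3·0) + 2·(0·4 - -2·0)
    = 4·20 - 2·0 + 2·0
    = 80 + 0 + 0 = 80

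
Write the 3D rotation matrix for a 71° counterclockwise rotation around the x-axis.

Rotation matrix for counterclockwise 71° around x-axis:
cos(71°) = 0.3256, sin(71°) = 0.9455
Result: [[1, 0, 0], [0, 0.3256, -0.9455], [0, 0.9455, 0.3256]]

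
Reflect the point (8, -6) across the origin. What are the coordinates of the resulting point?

Reflection across origin: (8, -6) → (-8, 6)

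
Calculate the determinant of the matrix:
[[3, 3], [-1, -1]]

For a 2×2 matrix [[a, b], [c, d]], det = ad - bc
det = (3)(-1) - (3)(-1) = -3 - -3 = 0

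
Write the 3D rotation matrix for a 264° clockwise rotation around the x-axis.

Rotation matrix for clockwise 264° around x-axis:
A clockwise rotation by 264° is a counterclockwise rotation by -264°.
cos(-264°) = -0.1045, sin(-264°) = 0.9945
Result: [[1, 0, 0], [0, -0.1045, -0.9945], [0, 0.9945, -0.1045]]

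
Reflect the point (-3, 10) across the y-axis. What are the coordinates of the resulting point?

Reflection across y-axis: (-3, 10) → (3, 10)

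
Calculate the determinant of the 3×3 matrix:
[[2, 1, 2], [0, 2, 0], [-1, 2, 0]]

Expansion along first row:
det = 2·det([[2,0],[2,0]]) - 1·det([[0,0],[-1,0]]) + 2·det([[0,2],[-1,2]])
    = 2·(2·0 - 0·2) - 1·(0·0 - 0·-1) + 2·(0·2 - 2·-1)
    = 2·0 - 1·0 + 2·2
    = 0 + 0 + 4 = 4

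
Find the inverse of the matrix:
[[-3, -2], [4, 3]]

For [[a,b],[c,d]], inverse = (1/det)·[[d,-b],[-c,a]]
det = (-3)(3) - (-2)(4) = -9 - -8 = -1
Inverse = (1/-1)·[[3, 2], [-4, -3]]
= [[-3, -2], [4, 3]]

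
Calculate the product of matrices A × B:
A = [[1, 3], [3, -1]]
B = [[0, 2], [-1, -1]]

Matrix multiplication:
C[0][0] = 1×0 + 3×-1 = -3
C[0][1] = 1×2 + 3×-1 = -1
C[1][0] = 3×0 + -1×-1 = 1
C[1][1] = 3×2 + -1×-1 = 7
Result: [[-3, -1], [1, 7]]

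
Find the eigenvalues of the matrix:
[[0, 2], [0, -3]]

Characteristic equation: det(A - λI) = 0
λ² - (trace)λ + (det) = 0
trace = 0 + -3 = -3, det = (0)(-3) - (2)(0) = 0
λ² - (-3)λ + (0) = 0
λ = (-3 ± √((-3)² - 4·(0))) / 2 = (-3 ± √9) / 2
Solving: λ = -3, 0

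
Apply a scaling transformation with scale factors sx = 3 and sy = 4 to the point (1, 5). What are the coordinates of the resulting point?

Scaling matrix:
[[3, 0], [0, 4]]
Result: (1 × 3, 5 × 4) = (3, 20)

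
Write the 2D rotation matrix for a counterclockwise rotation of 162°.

Rotation matrix formula: [[cos θ, -sin θ], [sin θ, cos θ]]
For θ = 162°:
cos(162°) = -0.9511
sin(162°) = 0.3090
Result: [[-0.9511, -0.3090], [0.3090, -0.9511]]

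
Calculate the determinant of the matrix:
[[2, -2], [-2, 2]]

For a 2×2 matrix [[a, b], [c, d]], det = ad - bc
det = (2)(2) - (-2)(-2) = 4 - 4 = 0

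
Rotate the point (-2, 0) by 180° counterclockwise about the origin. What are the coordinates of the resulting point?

Rotation matrix for 180°: [[cos 180°, -sin 180°], [sin 180°, cos 180°]] = [[-1, 0], [0, -1]]
[[-1, 0], [0, -1]] × [-2, 0]ᵀ = [2, 0]ᵀ
Result: (2, 0)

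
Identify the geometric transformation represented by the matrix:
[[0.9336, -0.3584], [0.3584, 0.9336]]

This matrix represents: rotation by 21° counterclockwise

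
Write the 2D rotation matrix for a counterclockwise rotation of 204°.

Rotation matrix formula: [[cos θ, -sin θ], [sin θ, cos θ]]
For θ = 204°:
cos(204°) = -0.9135
sin(204°) = -0.4067
Result: [[-0.9135, 0.4067], [-0.4067, -0.9135]]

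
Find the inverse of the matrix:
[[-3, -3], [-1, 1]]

For [[a,b],[c,d]], inverse = (1/det)·[[d,-b],[-c,a]]
det = (-3)(1) - (-3)(-1) = -3 - 3 = -6
Inverse = (1/-6)·[[1, 3], [1, -3]]
= [[-1/6, -1/2], [-1/6, 1/2]]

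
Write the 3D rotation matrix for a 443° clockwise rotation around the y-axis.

Rotation matrix for clockwise 443° around y-axis:
A clockwise rotation by 443° is a counterclockwise rotation by -443°.
cos(-443°) = 0.1219, sin(-443°) = -0.9925
Result: [[0.1219, 0, -0.9925], [0, 1, 0], [0.9925, 0, 0.1219]]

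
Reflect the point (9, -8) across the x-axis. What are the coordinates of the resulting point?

Reflection across x-axis: (9, -8) → (9, 8)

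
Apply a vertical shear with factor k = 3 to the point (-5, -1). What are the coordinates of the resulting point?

Shear matrix for vertical shear with factor k = 3:
[[1, 0], [3, 1]]
Result: (-5, -1) → (-5, -16)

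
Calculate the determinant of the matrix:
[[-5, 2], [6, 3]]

For a 2×2 matrix [[a, b], [c, d]], det = ad - bc
det = (-5)(3) - (2)(6) = -15 - 12 = -27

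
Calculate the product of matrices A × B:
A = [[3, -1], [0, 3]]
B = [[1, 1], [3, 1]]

Matrix multiplication:
C[0][0] = 3×1 + -1×3 = 0
C[0][1] = 3×1 + -1×1 = 2
C[1][0] = 0×1 + 3×3 = 9
C[1][1] = 0×1 + 3×1 = 3
Result: [[0, 2], [9, 3]]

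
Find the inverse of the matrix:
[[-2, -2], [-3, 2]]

For [[a,b],[c,d]], inverse = (1/det)·[[d,-b],[-c,a]]
det = (-2)(2) - (-2)(-3) = -4 - 6 = -10
Inverse = (1/-10)·[[2, 2], [3, -2]]
= [[-1/5, -1/5], [-3/10, 1/5]]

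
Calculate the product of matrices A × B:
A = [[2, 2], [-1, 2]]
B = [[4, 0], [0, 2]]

Matrix multiplication:
C[0][0] = 2×4 + 2×0 = 8
C[0][1] = 2×0 + 2×2 = 4
C[1][0] = -1×4 + 2×0 = -4
C[1][1] = -1×0 + 2×2 = 4
Result: [[8, 4], [-4, 4]]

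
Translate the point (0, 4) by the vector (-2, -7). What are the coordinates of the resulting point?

Translation by (-2, -7) (homogeneous matrix [[1, 0, -2], [0, 1, -7], [0, 0, 1]]):
x' = 0 + -2 = -2
y' = 4 + -7 = -3
Result: (-2, -3)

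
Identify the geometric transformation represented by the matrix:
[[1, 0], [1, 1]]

This matrix represents: vertical shear with factor 1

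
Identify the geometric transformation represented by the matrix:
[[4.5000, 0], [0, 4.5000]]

This matrix represents: uniform scaling by factor 4.5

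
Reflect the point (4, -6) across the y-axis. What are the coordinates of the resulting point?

Reflection across y-axis: (4, -6) → (-4, -6)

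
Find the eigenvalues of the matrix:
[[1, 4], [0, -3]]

Characteristic equation: det(A - λI) = 0
λ² - (trace)λ + (det) = 0
trace = 1 + -3 = -2, det = (1)(-3) - (4)(0) = -3
λ² - (-2)λ + (-3) = 0
λ = (-2 ± √((-2)² - 4·(-3))) / 2 = (-2 ± √16) / 2
Solving: λ = -3, 1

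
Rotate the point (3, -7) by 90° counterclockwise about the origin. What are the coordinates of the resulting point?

Rotation matrix for 90°: [[cos 90°, -sin 90°], [sin 90°, cos 90°]] = [[0, -1], [1, 0]]
[[0, -1], [1, 0]] × [3, -7]ᵀ = [7, 3]ᵀ
Result: (7, 3)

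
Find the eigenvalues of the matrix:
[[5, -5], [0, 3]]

Characteristic equation: det(A - λI) = 0
λ² - (trace)λ + (det) = 0
trace = 5 + 3 = 8, det = (5)(3) - (-5)(0) = 15
λ² - (8)λ + (15) = 0
λ = (8 ± √((8)² - 4·(15))) / 2 = (8 ± √4) / 2
Solving: λ = 3, 5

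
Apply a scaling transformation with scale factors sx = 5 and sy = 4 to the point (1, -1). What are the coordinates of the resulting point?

Scaling matrix:
[[5, 0], [0, 4]]
Result: (1 × 5, -1 × 4) = (5, -4)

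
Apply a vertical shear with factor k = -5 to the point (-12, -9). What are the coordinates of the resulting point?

Shear matrix for vertical shear with factor k = -5:
[[1, 0], [-5, 1]]
Result: (-12, -9) → (-12, 51)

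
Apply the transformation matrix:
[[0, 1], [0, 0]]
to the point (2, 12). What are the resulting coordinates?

Matrix multiplication:
[[0, 1], [0, 0]] × [2, 12]ᵀ
= [(0)(2) + (1)(12), (0)(2) + (0)(12)]ᵀ
= [12, 0]ᵀ
Result: (12, 0)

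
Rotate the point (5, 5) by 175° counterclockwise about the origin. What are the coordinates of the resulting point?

Rotation matrix for 175°: [[cos 175°, -sin 175°], [sin 175°, cos 175°]] ≈ [[-0.996195, -0.087156], [0.087156, -0.996195]]
[[-0.996195, -0.087156], [0.087156, -0.996195]] × [5, 5]ᵀ ≈ [-5.4168, -4.5452]ᵀ
Result: (-5.4168, -4.5452)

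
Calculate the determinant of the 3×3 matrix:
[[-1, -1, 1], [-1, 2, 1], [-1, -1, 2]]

Expansion along first row:
det = -1·det([[2,1],[-1,2]]) - -1·det([[-1,1],[-1,2]]) + 1·det([[-1,2],[-1,-1]])
    = -1·(2·2 - 1·-1) - -1·(-1·2 - 1·-1) + 1·(-1·-1 - 2·-1)
    = -1·5 - -1·-1 + 1·3
    = -5 + -1 + 3 = -3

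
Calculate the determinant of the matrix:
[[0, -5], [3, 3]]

For a 2×2 matrix [[a, b], [c, d]], det = ad - bc
det = (0)(3) - (-5)(3) = 0 - -15 = 15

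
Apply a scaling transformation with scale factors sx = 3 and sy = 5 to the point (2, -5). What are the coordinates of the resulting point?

Scaling matrix:
[[3, 0], [0, 5]]
Result: (2 × 3, -5 × 5) = (6, -25)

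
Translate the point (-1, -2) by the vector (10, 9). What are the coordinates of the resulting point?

Translation by (10, 9) (homogeneous matrix [[1, 0, 10], [0, 1, 9], [0, 0, 1]]):
x' = -1 + 10 = 9
y' = -2 + 9 = 7
Result: (9, 7)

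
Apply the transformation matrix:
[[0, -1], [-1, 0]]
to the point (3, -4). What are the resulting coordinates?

Matrix multiplication:
[[0, -1], [-1, 0]] × [3, -4]ᵀ
= [(0)(3) + (-1)(-4), (-1)(3) + (0)(-4)]ᵀ
= [4, -3]ᵀ
Result: (4, -3)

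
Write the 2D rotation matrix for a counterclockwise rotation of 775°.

Rotation matrix formula: [[cos θ, -sin θ], [sin θ, cos θ]]
For θ = 775°:
cos(775°) = 0.5736
sin(775°) = 0.8192
Result: [[0.5736, -0.8192], [0.8192, 0.5736]]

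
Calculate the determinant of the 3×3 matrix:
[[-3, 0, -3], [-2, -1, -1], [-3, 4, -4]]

Expansion along first row:
det = -3·det([[-1,-1],[4,-4]]) - 0·det([[-2,-1],[-3,-4]]) + -3·det([[-2,-1],[-3,4]])
    = -3·(-1·-4 - -1·4) - 0·(-2·-4 - -1·-3) + -3·(-2·4 - -1·-3)
    = -3·8 - 0·5 + -3·-11
    = -24 + 0 + 33 = 9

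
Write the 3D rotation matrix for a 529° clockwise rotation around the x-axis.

Rotation matrix for clockwise 529° around x-axis:
A clockwise rotation by 529° is a counterclockwise rotation by -529°.
cos(-529°) = -0.9816, sin(-529°) = -0.1908
Result: [[1, 0, 0], [0, -0.9816, 0.1908], [0, -0.1908, -0.9816]]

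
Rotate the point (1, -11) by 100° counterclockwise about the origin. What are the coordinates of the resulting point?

Rotation matrix for 100°: [[cos 100°, -sin 100°], [sin 100°, cos 100°]] ≈ [[-0.173648, -0.984808], [0.984808, -0.173648]]
[[-0.173648, -0.984808], [0.984808, -0.173648]] × [1, -11]ᵀ ≈ [10.6592, 2.8949]ᵀ
Result: (10.6592, 2.8949)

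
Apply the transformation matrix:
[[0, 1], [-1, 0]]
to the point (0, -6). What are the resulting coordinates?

Matrix multiplication:
[[0, 1], [-1, 0]] × [0, -6]ᵀ
= [(0)(0) + (1)(-6), (-1)(0) + (0)(-6)]ᵀ
= [-6, 0]ᵀ
Result: (-6, 0)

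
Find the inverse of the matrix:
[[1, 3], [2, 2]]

For [[a,b],[c,d]], inverse = (1/det)·[[d,-b],[-c,a]]
det = (1)(2) - (3)(2) = 2 - 6 = -4
Inverse = (1/-4)·[[2, -3], [-2, 1]]
= [[-1/2, 3/4], [1/2, -1/4]]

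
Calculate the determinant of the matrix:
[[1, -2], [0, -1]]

For a 2×2 matrix [[a, b], [c, d]], det = ad - bc
det = (1)(-1) - (-2)(0) = -1 - 0 = -1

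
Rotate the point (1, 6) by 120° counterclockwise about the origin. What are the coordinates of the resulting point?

Rotation matrix for 120°: [[cos 120°, -sin 120°], [sin 120°, cos 120°]] ≈ [[-0.500000, -0.866025], [0.866025, -0.500000]]
[[-0.500000, -0.866025], [0.866025, -0.500000]] × [1, 6]ᵀ ≈ [-5.6962, -2.1340]ᵀ
Result: (-5.6962, -2.1340)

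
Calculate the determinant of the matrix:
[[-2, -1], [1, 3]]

For a 2×2 matrix [[a, b], [c, d]], det = ad - bc
det = (-2)(3) - (-1)(1) = -6 - -1 = -5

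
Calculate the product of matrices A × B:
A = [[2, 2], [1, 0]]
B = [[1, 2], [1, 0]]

Matrix multiplication:
C[0][0] = 2×1 + 2×1 = 4
C[0][1] = 2×2 + 2×0 = 4
C[1][0] = 1×1 + 0×1 = 1
C[1][1] = 1×2 + 0×0 = 2
Result: [[4, 4], [1, 2]]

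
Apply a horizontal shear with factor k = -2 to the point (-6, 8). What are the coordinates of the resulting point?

Shear matrix for horizontal shear with factor k = -2:
[[1, -2], [0, 1]]
Result: (-6, 8) → (-22, 8)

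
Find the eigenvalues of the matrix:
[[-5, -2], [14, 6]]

Characteristic equation: det(A - λI) = 0
λ² - (trace)λ + (det) = 0
trace = -5 + 6 = 1, det = (-5)(6) - (-2)(14) = -2
λ² - (1)λ + (-2) = 0
λ = (1 ± √((1)² - 4·(-2))) / 2 = (1 ± √9) / 2
Solving: λ = -1, 2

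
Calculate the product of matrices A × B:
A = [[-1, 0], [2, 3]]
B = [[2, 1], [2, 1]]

Matrix multiplication:
C[0][0] = -1×2 + 0×2 = -2
C[0][1] = -1×1 + 0×1 = -1
C[1][0] = 2×2 + 3×2 = 10
C[1][1] = 2×1 + 3×1 = 5
Result: [[-2, -1], [10, 5]]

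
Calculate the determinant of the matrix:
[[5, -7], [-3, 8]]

For a 2×2 matrix [[a, b], [c, d]], det = ad - bc
det = (5)(8) - (-7)(-3) = 40 - 21 = 19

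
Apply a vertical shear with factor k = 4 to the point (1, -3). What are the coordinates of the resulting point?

Shear matrix for vertical shear with factor k = 4:
[[1, 0], [4, 1]]
Result: (1, -3) → (1, 1)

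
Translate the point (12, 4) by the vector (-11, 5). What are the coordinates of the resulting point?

Translation by (-11, 5) (homogeneous matrix [[1, 0, -11], [0, 1, 5], [0, 0, 1]]):
x' = 12 + -11 = 1
y' = 4 + 5 = 9
Result: (1, 9)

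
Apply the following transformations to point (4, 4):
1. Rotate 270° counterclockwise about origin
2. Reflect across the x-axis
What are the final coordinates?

Step 1: Rotate 270° → (4, -4)
Step 2: Reflect across x-axis → (4, 4)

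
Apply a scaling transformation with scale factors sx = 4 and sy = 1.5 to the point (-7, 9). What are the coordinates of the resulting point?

Scaling matrix:
[[4, 0], [0, 1.50]]
Result: (-7 × 4, 9 × 1.5) = (-28, 13.5)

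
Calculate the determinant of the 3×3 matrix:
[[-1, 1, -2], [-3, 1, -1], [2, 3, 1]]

Expansion along first row:
det = -1·det([[1,-1],[3,1]]) - 1·det([[-3,-1],[2,1]]) + -2·det([[-3,1],[2,3]])
    = -1·(1·1 - -1·3) - 1·(-3·1 - -1·2) + -2·(-3·3 - 1·2)
    = -1·4 - 1·-1 + -2·-11
    = -4 + 1 + 22 = 19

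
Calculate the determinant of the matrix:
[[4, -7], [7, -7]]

For a 2×2 matrix [[a, b], [c, d]], det = ad - bc
det = (4)(-7) - (-7)(7) = -28 - -49 = 21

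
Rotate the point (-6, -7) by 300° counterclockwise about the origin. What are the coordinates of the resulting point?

Rotation matrix for 300°: [[cos 300°, -sin 300°], [sin 300°, cos 300°]] ≈ [[0.500000, 0.866025], [-0.866025, 0.500000]]
[[0.500000, 0.866025], [-0.866025, 0.500000]] × [-6, -7]ᵀ ≈ [-9.0622, 1.6962]ᵀ
Result: (-9.0622, 1.6962)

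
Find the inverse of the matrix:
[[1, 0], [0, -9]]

For [[a,b],[c,d]], inverse = (1/det)·[[d,-b],[-c,a]]
det = (1)(-9) - (0)(0) = -9 - 0 = -9
Inverse = (1/-9)·[[-9, 0], [0, 1]]
= [[1, 0], [0, -1/9]]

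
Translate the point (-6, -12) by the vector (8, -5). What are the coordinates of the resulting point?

Translation by (8, -5) (homogeneous matrix [[1, 0, 8], [0, 1, -5], [0, 0, 1]]):
x' = -6 + 8 = 2
y' = -12 + -5 = -17
Result: (2, -17)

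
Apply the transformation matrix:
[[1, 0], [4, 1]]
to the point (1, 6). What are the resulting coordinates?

Matrix multiplication:
[[1, 0], [4, 1]] × [1, 6]ᵀ
= [(1)(1) + (0)(6), (4)(1) + (1)(6)]ᵀ
= [1, 10]ᵀ
Result: (1, 10)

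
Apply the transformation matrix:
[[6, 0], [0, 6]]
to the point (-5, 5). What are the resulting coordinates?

Matrix multiplication:
[[6, 0], [0, 6]] × [-5, 5]ᵀ
= [(6)(-5) + (0)(5), (0)(-5) + (6)(5)]ᵀ
= [-30, 30]ᵀ
Result: (-30, 30)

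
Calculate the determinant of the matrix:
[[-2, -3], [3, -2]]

For a 2×2 matrix [[a, b], [c, d]], det = ad - bc
det = (-2)(-2) - (-3)(3) = 4 - -9 = 13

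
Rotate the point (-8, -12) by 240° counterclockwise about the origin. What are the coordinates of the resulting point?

Rotation matrix for 240°: [[cos 240°, -sin 240°], [sin 240°, cos 240°]] ≈ [[-0.500000, 0.866025], [-0.866025, -0.500000]]
[[-0.500000, 0.866025], [-0.866025, -0.500000]] × [-8, -12]ᵀ ≈ [-6.3923, 12.9282]ᵀ
Result: (-6.3923, 12.9282)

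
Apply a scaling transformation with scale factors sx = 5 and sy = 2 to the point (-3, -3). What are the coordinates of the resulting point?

Scaling matrix:
[[5, 0], [0, 2]]
Result: (-3 × 5, -3 × 2) = (-15, -6)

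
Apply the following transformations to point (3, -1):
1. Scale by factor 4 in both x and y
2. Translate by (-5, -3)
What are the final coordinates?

Step 1: Scale (3, -1) by 4 → (12, -4)
Step 2: Translate by (-5, -3) → (7, -7)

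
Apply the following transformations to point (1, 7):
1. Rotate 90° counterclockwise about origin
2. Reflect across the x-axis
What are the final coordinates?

Step 1: Rotate 90° → (-7, 1)
Step 2: Reflect across x-axis → (-7, -1)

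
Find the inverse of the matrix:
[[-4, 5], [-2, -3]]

For [[a,b],[c,d]], inverse = (1/det)·[[d,-b],[-c,a]]
det = (-4)(-3) - (5)(-2) = 12 - -10 = 22
Inverse = (1/22)·[[-3, -5], [2, -4]]
= [[-3/22, -5/22], [1/11, -2/11]]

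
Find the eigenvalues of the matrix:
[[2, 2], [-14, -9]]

Characteristic equation: det(A - λI) = 0
λ² - (trace)λ + (det) = 0
trace = 2 + -9 = -7, det = (2)(-9) - (2)(-14) = 10
λ² - (-7)λ + (10) = 0
λ = (-7 ± √((-7)² - 4·(10))) / 2 = (-7 ± √9) / 2
Solving: λ = -5, -2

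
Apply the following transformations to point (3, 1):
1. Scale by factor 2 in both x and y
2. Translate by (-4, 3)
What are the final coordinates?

Step 1: Scale (3, 1) by 2 → (6, 2)
Step 2: Translate by (-4, 3) → (2, 5)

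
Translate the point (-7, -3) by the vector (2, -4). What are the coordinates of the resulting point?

Translation by (2, -4) (homogeneous matrix [[1, 0, 2], [0, 1, -4], [0, 0, 1]]):
x' = -7 + 2 = -5
y' = -3 + -4 = -7
Result: (-5, -7)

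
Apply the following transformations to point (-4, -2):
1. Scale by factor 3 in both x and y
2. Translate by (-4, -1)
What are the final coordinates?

Step 1: Scale (-4, -2) by 3 → (-12, -6)
Step 2: Translate by (-4, -1) → (-16, -7)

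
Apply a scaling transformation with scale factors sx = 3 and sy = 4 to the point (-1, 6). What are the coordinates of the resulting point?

Scaling matrix:
[[3, 0], [0, 4]]
Result: (-1 × 3, 6 × 4) = (-3, 24)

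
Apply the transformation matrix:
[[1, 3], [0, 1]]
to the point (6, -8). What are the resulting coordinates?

Matrix multiplication:
[[1, 3], [0, 1]] × [6, -8]ᵀ
= [(1)(6) + (3)(-8), (0)(6) + (1)(-8)]ᵀ
= [-18, -8]ᵀ
Result: (-18, -8)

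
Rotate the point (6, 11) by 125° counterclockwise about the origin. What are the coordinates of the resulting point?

Rotation matrix for 125°: [[cos 125°, -sin 125°], [sin 125°, cos 125°]] ≈ [[-0.573576, -0.819152], [0.819152, -0.573576]]
[[-0.573576, -0.819152], [0.819152, -0.573576]] × [6, 11]ᵀ ≈ [-12.4521, -1.3944]ᵀ
Result: (-12.4521, -1.3944)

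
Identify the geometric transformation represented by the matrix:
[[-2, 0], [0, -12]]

This matrix represents: non-uniform scaling by sx = -2, sy = -12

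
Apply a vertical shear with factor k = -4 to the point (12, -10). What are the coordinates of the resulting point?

Shear matrix for vertical shear with factor k = -4:
[[1, 0], [-4, 1]]
Result: (12, -10) → (12, -58)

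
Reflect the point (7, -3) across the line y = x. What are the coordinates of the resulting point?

Reflection across line y = x: (7, -3) → (-3, 7)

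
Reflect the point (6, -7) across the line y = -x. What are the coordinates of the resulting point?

Reflection across line y = -x: (6, -7) → (7, -6)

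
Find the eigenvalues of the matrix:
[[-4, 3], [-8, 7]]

Characteristic equation: det(A - λI) = 0
λ² - (trace)λ + (det) = 0
trace = -4 + 7 = 3, det = (-4)(7) - (3)(-8) = -4
λ² - (3)λ + (-4) = 0
λ = (3 ± √((3)² - 4·(-4))) / 2 = (3 ± √25) / 2
Solving: λ = -1, 4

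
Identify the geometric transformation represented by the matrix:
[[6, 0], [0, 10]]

This matrix represents: non-uniform scaling by sx = 6, sy = 10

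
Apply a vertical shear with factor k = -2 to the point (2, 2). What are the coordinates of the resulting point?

Shear matrix for vertical shear with factor k = -2:
[[1, 0], [-2, 1]]
Result: (2, 2) → (2, -2)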